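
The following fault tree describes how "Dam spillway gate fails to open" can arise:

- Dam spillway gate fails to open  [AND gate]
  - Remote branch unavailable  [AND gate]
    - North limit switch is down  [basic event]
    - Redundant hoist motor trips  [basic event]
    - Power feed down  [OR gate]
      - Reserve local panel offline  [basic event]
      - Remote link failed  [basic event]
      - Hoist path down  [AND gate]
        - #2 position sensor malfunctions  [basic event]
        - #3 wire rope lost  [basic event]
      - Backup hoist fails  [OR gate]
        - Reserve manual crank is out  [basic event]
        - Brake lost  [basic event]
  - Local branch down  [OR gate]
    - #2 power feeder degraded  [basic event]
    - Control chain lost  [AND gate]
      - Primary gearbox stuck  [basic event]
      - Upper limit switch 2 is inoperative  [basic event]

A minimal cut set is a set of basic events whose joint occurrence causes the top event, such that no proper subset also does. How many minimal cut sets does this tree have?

Hoist path down [AND]: one cut set from each child combined → 1 × 1 = 1 cut set(s).
Backup hoist fails [OR]: union of children's cut sets → 2 cut set(s).
Power feed down [OR]: union of children's cut sets → 5 cut set(s).
Remote branch unavailable [AND]: one cut set from each child combined → 1 × 1 × 5 = 5 cut set(s).
Control chain lost [AND]: one cut set from each child combined → 1 × 1 = 1 cut set(s).
Local branch down [OR]: union of children's cut sets → 2 cut set(s).
Dam spillway gate fails to open [AND]: one cut set from each child combined → 5 × 2 = 10 cut set(s).
Minimal cut sets: {#2 power feeder degraded, North limit switch is down, Redundant hoist motor trips, Reserve local panel offline}; {North limit switch is down, Primary gearbox stuck, Redundant hoist motor trips, Reserve local panel offline, Upper limit switch 2 is inoperative}; {#2 power feeder degraded, North limit switch is down, Redundant hoist motor trips, Remote link failed}; {North limit switch is down, Primary gearbox stuck, Redundant hoist motor trips, Remote link failed, Upper limit switch 2 is inoperative}; {#2 position sensor malfunctions, #2 power feeder degraded, #3 wire rope lost, North limit switch is down, Redundant hoist motor trips}; {#2 position sensor malfunctions, #3 wire rope lost, North limit switch is down, Primary gearbox stuck, Redundant hoist motor trips, Upper limit switch 2 is inoperative}; {#2 power feeder degraded, North limit switch is down, Redundant hoist motor trips, Reserve manual crank is out}; {North limit switch is down, Primary gearbox stuck, Redundant hoist motor trips, Reserve manual crank is out, Upper limit switch 2 is inoperative}; {#2 power feeder degraded, Brake lost, North limit switch is down, Redundant hoist motor trips}; {Brake lost, North limit switch is down, Primary gearbox stuck, Redundant hoist motor trips, Upper limit switch 2 is inoperative}.

10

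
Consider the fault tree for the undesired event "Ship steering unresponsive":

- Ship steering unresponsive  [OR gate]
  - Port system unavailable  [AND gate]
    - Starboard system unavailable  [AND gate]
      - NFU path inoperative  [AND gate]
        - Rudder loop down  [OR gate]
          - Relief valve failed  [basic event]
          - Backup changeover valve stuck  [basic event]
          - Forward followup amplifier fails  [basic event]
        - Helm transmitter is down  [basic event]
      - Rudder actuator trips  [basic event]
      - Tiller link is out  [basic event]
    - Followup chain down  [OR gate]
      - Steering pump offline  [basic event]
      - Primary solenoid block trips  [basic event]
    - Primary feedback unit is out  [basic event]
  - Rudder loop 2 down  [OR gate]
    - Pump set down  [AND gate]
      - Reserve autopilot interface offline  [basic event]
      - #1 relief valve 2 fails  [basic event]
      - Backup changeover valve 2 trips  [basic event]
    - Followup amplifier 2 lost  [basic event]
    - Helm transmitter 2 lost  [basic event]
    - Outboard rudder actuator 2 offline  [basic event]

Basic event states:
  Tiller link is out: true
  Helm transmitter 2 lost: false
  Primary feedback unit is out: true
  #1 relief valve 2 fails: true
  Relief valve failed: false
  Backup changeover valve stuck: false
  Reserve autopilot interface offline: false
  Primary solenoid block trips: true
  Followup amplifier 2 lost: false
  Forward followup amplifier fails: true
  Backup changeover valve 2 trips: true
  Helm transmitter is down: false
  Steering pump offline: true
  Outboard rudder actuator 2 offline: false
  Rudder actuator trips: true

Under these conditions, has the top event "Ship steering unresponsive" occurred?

No

Rudder loop down [OR]: Relief valve failed=not, Backup changeover valve stuck=not, Forward followup amplifier fails=occurs → at least one input occurs → occurs.
NFU path inoperative [AND]: Rudder loop down=occurs, Helm transmitter is down=not → not all inputs occur → does not occur.
Starboard system unavailable [AND]: NFU path inoperative=not, Rudder actuator trips=occurs, Tiller link is out=occurs → not all inputs occur → does not occur.
Followup chain down [OR]: Steering pump offline=occurs, Primary solenoid block trips=occurs → at least one input occurs → occurs.
Port system unavailable [AND]: Starboard system unavailable=not, Followup chain down=occurs, Primary feedback unit is out=occurs → not all inputs occur → does not occur.
Pump set down [AND]: Reserve autopilot interface offline=not, #1 relief valve 2 fails=occurs, Backup changeover valve 2 trips=occurs → not all inputs occur → does not occur.
Rudder loop 2 down [OR]: Pump set down=not, Followup amplifier 2 lost=not, Helm transmitter 2 lost=not, Outboard rudder actuator 2 offline=not → no input occurs → does not occur.
Ship steering unresponsive [OR]: Port system unavailable=not, Rudder loop 2 down=not → no input occurs → does not occur.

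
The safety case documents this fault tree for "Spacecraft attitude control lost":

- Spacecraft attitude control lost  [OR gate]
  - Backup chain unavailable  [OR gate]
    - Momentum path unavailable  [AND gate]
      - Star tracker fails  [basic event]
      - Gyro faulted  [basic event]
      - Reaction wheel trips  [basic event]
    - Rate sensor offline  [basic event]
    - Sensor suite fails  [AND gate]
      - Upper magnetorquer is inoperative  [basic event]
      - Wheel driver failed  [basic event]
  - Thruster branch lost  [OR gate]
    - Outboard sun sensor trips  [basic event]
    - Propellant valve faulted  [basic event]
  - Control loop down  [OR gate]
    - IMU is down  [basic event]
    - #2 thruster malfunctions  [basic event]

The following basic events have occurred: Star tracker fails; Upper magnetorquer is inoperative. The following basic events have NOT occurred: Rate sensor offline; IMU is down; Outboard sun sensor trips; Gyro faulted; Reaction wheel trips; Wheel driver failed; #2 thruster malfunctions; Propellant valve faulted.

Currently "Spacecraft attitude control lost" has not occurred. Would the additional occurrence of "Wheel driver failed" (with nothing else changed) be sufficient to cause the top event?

Yes

Counterfactual: set "Wheel driver failed" to occurred.
Momentum path unavailable [AND]: Star tracker fails=occurs, Gyro faulted=not, Reaction wheel trips=not → not all inputs occur → does not occur.
Sensor suite fails [AND]: Upper magnetorquer is inoperative=occurs, Wheel driver failed=occurs → all inputs occur → occurs.
Backup chain unavailable [OR]: Momentum path unavailable=not, Rate sensor offline=not, Sensor suite fails=occurs → at least one input occurs → occurs.
Thruster branch lost [OR]: Outboard sun sensor trips=not, Propellant valve faulted=not → no input occurs → does not occur.
Control loop down [OR]: IMU is down=not, #2 thruster malfunctions=not → no input occurs → does not occur.
Spacecraft attitude control lost [OR]: Backup chain unavailable=occurs, Thruster branch lost=not, Control loop down=not → at least one input occurs → occurs.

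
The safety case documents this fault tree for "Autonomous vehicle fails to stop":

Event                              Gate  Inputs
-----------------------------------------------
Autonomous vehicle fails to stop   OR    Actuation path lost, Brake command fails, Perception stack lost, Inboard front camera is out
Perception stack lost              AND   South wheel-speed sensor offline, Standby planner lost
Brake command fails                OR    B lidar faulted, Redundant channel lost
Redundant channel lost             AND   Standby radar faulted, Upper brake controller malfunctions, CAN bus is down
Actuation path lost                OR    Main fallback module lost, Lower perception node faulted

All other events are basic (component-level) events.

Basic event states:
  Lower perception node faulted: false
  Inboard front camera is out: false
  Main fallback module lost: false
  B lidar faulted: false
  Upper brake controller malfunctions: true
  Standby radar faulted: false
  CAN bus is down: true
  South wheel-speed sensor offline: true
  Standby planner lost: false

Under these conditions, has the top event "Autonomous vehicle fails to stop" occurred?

No

Actuation path lost [OR]: Main fallback module lost=not, Lower perception node faulted=not → no input occurs → does not occur.
Redundant channel lost [AND]: Standby radar faulted=not, Upper brake controller malfunctions=occurs, CAN bus is down=occurs → not all inputs occur → does not occur.
Brake command fails [OR]: B lidar faulted=not, Redundant channel lost=not → no input occurs → does not occur.
Perception stack lost [AND]: South wheel-speed sensor offline=occurs, Standby planner lost=not → not all inputs occur → does not occur.
Autonomous vehicle fails to stop [OR]: Actuation path lost=not, Brake command fails=not, Perception stack lost=not, Inboard front camera is out=not → no input occurs → does not occur.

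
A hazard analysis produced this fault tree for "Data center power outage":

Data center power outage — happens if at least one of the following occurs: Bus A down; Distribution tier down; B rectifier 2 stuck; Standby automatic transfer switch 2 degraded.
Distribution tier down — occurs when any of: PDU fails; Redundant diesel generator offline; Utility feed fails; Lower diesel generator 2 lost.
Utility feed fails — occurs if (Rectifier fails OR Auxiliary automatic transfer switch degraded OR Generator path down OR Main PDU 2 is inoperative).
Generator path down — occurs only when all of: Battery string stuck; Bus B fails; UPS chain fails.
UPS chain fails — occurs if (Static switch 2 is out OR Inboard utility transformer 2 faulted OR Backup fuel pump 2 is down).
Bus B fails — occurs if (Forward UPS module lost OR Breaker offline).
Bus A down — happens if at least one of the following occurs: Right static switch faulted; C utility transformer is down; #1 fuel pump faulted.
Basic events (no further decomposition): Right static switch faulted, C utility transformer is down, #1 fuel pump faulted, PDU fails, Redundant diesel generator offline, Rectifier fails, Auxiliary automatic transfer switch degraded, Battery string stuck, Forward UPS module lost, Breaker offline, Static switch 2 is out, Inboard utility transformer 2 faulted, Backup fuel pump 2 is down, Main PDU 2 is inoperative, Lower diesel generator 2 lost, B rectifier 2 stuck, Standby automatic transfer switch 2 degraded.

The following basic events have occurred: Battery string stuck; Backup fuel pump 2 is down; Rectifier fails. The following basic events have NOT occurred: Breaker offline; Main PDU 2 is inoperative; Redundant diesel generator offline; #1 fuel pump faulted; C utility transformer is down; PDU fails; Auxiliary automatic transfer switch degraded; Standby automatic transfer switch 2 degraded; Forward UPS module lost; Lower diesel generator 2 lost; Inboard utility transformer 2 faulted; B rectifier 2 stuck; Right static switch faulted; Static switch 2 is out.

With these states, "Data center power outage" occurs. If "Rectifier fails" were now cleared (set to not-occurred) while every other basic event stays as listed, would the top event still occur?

No

Counterfactual: set "Rectifier fails" to not occurred.
Bus A down [OR]: Right static switch faulted=not, C utility transformer is down=not, #1 fuel pump faulted=not → no input occurs → does not occur.
Bus B fails [OR]: Forward UPS module lost=not, Breaker offline=not → no input occurs → does not occur.
UPS chain fails [OR]: Static switch 2 is out=not, Inboard utility transformer 2 faulted=not, Backup fuel pump 2 is down=occurs → at least one input occurs → occurs.
Generator path down [AND]: Battery string stuck=occurs, Bus B fails=not, UPS chain fails=occurs → not all inputs occur → does not occur.
Utility feed fails [OR]: Rectifier fails=not, Auxiliary automatic transfer switch degraded=not, Generator path down=not, Main PDU 2 is inoperative=not → no input occurs → does not occur.
Distribution tier down [OR]: PDU fails=not, Redundant diesel generator offline=not, Utility feed fails=not, Lower diesel generator 2 lost=not → no input occurs → does not occur.
Data center power outage [OR]: Bus A down=not, Distribution tier down=not, B rectifier 2 stuck=not, Standby automatic transfer switch 2 degraded=not → no input occurs → does not occur.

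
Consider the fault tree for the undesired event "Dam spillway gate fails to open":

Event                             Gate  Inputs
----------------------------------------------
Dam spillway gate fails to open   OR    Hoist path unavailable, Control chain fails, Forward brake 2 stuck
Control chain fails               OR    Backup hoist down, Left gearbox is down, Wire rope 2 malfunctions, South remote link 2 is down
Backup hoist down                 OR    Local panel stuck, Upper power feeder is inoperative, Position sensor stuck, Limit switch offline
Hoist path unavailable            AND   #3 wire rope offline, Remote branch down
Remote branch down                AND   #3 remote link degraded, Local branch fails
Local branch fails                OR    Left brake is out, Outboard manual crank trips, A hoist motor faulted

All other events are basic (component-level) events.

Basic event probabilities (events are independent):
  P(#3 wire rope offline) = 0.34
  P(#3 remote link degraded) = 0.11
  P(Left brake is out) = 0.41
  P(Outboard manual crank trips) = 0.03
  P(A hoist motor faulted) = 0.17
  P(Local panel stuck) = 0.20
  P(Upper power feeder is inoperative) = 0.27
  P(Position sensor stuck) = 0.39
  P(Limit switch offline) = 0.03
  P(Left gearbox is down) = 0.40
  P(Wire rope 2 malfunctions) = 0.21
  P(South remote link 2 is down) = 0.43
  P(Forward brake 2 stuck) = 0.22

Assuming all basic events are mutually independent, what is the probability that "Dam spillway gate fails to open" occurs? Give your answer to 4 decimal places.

0.9286

P(Local branch fails) [OR] = 1 − (1−0.41) × (1−0.03) × (1−0.17) = 0.524991
P(Remote branch down) [AND] = 0.11 × 0.524991 = 0.057749
P(Hoist path unavailable) [AND] = 0.34 × 0.057749 = 0.019635
P(Backup hoist down) [OR] = 1 − (1−0.20) × (1−0.27) × (1−0.39) × (1−0.03) = 0.654447
P(Control chain fails) [OR] = 1 − (1−0.654447) × (1−0.40) × (1−0.21) × (1−0.43) = 0.906638
P(Dam spillway gate fails to open) [OR] = 1 − (1−0.019635) × (1−0.906638) × (1−0.22) = 0.928608
Rounded to 4 decimal places: P(Dam spillway gate fails to open) ≈ 0.9286.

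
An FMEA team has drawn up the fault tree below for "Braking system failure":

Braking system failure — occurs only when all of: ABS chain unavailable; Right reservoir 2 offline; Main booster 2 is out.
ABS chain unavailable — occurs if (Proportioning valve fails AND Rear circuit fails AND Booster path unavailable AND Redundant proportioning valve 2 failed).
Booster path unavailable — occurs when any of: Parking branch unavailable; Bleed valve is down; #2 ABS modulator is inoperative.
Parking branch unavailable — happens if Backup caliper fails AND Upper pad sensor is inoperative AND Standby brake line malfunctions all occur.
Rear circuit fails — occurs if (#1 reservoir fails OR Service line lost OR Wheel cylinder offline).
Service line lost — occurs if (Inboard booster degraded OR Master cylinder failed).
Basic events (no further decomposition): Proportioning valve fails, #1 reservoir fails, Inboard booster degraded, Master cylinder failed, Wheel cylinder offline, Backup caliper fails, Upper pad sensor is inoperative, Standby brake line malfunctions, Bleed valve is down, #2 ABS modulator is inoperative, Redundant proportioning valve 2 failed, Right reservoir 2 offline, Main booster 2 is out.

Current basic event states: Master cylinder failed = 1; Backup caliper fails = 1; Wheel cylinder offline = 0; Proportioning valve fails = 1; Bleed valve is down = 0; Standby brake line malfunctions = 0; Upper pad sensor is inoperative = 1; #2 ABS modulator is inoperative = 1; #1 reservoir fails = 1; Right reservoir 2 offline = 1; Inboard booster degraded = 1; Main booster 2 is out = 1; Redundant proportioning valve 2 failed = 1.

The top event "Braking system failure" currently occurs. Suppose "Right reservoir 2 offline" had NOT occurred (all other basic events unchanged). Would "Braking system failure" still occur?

No

Counterfactual: set "Right reservoir 2 offline" to not occurred.
Service line lost [OR]: Inboard booster degraded=occurs, Master cylinder failed=occurs → at least one input occurs → occurs.
Rear circuit fails [OR]: #1 reservoir fails=occurs, Service line lost=occurs, Wheel cylinder offline=not → at least one input occurs → occurs.
Parking branch unavailable [AND]: Backup caliper fails=occurs, Upper pad sensor is inoperative=occurs, Standby brake line malfunctions=not → not all inputs occur → does not occur.
Booster path unavailable [OR]: Parking branch unavailable=not, Bleed valve is down=not, #2 ABS modulator is inoperative=occurs → at least one input occurs → occurs.
ABS chain unavailable [AND]: Proportioning valve fails=occurs, Rear circuit fails=occurs, Booster path unavailable=occurs, Redundant proportioning valve 2 failed=occurs → all inputs occur → occurs.
Braking system failure [AND]: ABS chain unavailable=occurs, Right reservoir 2 offline=not, Main booster 2 is out=occurs → not all inputs occur → does not occur.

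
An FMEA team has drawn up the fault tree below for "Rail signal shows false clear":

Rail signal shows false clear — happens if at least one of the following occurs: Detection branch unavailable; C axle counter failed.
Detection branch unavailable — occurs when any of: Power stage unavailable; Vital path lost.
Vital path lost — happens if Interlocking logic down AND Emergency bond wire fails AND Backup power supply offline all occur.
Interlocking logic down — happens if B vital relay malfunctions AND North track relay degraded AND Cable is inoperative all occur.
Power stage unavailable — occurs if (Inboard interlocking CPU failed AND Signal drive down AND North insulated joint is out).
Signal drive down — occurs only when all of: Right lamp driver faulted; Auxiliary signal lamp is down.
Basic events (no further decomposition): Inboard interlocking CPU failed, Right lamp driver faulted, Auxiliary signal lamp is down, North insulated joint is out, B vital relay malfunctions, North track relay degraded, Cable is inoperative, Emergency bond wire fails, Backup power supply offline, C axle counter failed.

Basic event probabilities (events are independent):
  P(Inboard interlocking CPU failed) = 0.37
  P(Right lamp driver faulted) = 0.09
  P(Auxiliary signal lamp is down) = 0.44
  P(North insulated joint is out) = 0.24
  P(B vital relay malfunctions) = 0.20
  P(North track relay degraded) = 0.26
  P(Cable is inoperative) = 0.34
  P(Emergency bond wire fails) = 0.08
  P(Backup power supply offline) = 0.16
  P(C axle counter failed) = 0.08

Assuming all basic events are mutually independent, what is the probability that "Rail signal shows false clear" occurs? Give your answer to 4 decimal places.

P(Signal drive down) [AND] = 0.09 × 0.44 = 0.039600
P(Power stage unavailable) [AND] = 0.37 × 0.039600 × 0.24 = 0.003516
P(Interlocking logic down) [AND] = 0.20 × 0.26 × 0.34 = 0.017680
P(Vital path lost) [AND] = 0.017680 × 0.08 × 0.16 = 0.000226
P(Detection branch unavailable) [OR] = 1 − (1−0.003516) × (1−0.000226) = 0.003741
P(Rail signal shows false clear) [OR] = 1 − (1−0.003741) × (1−0.08) = 0.083442
Rounded to 4 decimal places: P(Rail signal shows false clear) ≈ 0.0834.

0.0834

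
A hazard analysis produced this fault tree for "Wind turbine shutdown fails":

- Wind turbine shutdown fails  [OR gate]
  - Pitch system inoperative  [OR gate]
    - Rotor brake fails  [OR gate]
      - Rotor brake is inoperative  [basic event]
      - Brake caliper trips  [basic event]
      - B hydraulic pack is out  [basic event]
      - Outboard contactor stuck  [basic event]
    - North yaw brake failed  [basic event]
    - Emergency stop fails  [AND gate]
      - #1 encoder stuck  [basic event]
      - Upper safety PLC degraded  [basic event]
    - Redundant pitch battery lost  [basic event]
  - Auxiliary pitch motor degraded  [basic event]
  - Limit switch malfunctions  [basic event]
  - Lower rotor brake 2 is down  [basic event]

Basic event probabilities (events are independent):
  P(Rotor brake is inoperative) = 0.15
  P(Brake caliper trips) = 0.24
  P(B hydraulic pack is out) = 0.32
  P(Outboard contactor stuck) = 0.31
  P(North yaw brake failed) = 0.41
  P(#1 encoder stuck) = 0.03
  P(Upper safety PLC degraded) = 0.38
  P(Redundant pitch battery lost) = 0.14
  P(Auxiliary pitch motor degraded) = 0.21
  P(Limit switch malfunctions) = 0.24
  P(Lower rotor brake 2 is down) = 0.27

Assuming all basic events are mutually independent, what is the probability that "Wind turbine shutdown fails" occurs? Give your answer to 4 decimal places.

0.9334

P(Rotor brake fails) [OR] = 1 − (1−0.15) × (1−0.24) × (1−0.32) × (1−0.31) = 0.696897
P(Emergency stop fails) [AND] = 0.03 × 0.38 = 0.011400
P(Pitch system inoperative) [OR] = 1 − (1−0.696897) × (1−0.41) × (1−0.011400) × (1−0.14) = 0.847959
P(Wind turbine shutdown fails) [OR] = 1 − (1−0.847959) × (1−0.21) × (1−0.24) × (1−0.27) = 0.933362
Rounded to 4 decimal places: P(Wind turbine shutdown fails) ≈ 0.9334.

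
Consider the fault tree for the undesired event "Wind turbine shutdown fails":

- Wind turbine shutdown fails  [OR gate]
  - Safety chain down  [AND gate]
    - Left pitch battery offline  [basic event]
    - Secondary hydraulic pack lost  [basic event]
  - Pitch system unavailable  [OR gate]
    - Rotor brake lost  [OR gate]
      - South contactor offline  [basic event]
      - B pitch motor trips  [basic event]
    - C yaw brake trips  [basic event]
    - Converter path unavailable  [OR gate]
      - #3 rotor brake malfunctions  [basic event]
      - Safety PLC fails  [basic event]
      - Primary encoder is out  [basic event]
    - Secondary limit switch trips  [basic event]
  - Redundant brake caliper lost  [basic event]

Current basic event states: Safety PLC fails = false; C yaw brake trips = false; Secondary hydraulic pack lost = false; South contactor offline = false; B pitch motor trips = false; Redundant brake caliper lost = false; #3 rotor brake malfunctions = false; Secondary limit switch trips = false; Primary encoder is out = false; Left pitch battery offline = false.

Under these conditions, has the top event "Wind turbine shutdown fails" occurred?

Safety chain down [AND]: Left pitch battery offline=not, Secondary hydraulic pack lost=not → not all inputs occur → does not occur.
Rotor brake lost [OR]: South contactor offline=not, B pitch motor trips=not → no input occurs → does not occur.
Converter path unavailable [OR]: #3 rotor brake malfunctions=not, Safety PLC fails=not, Primary encoder is out=not → no input occurs → does not occur.
Pitch system unavailable [OR]: Rotor brake lost=not, C yaw brake trips=not, Converter path unavailable=not, Secondary limit switch trips=not → no input occurs → does not occur.
Wind turbine shutdown fails [OR]: Safety chain down=not, Pitch system unavailable=not, Redundant brake caliper lost=not → no input occurs → does not occur.

No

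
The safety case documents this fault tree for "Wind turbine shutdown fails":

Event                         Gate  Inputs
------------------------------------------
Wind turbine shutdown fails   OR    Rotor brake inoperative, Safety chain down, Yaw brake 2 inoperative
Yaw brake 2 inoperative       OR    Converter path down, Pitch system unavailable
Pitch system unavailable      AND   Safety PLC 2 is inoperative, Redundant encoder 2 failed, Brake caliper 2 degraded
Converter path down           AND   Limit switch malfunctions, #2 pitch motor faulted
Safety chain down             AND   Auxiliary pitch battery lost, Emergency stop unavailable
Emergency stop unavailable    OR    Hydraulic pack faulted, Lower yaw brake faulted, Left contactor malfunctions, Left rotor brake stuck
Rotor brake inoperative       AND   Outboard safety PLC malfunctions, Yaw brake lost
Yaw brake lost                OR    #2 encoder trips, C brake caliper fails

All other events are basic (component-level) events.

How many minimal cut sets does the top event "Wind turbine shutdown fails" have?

8

Yaw brake lost [OR]: union of children's cut sets → 2 cut set(s).
Rotor brake inoperative [AND]: one cut set from each child combined → 1 × 2 = 2 cut set(s).
Emergency stop unavailable [OR]: union of children's cut sets → 4 cut set(s).
Safety chain down [AND]: one cut set from each child combined → 1 × 4 = 4 cut set(s).
Converter path down [AND]: one cut set from each child combined → 1 × 1 = 1 cut set(s).
Pitch system unavailable [AND]: one cut set from each child combined → 1 × 1 × 1 = 1 cut set(s).
Yaw brake 2 inoperative [OR]: union of children's cut sets → 2 cut set(s).
Wind turbine shutdown fails [OR]: union of children's cut sets → 8 cut set(s).
Minimal cut sets: {#2 encoder trips, Outboard safety PLC malfunctions}; {C brake caliper fails, Outboard safety PLC malfunctions}; {Auxiliary pitch battery lost, Hydraulic pack faulted}; {Auxiliary pitch battery lost, Lower yaw brake faulted}; {Auxiliary pitch battery lost, Left contactor malfunctions}; {Auxiliary pitch battery lost, Left rotor brake stuck}; {#2 pitch motor faulted, Limit switch malfunctions}; {Brake caliper 2 degraded, Redundant encoder 2 failed, Safety PLC 2 is inoperative}.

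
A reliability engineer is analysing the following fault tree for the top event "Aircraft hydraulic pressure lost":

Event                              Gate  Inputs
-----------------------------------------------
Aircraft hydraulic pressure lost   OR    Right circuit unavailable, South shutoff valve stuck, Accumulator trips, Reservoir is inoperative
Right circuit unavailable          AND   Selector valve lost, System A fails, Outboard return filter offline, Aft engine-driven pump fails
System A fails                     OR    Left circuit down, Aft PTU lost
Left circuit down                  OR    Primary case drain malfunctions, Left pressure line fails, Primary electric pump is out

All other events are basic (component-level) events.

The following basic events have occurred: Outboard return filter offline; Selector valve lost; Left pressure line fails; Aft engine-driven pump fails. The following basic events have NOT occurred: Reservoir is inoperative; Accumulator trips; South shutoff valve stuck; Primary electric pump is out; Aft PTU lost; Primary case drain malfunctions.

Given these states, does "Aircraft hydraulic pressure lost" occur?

Left circuit down [OR]: Primary case drain malfunctions=not, Left pressure line fails=occurs, Primary electric pump is out=not → at least one input occurs → occurs.
System A fails [OR]: Left circuit down=occurs, Aft PTU lost=not → at least one input occurs → occurs.
Right circuit unavailable [AND]: Selector valve lost=occurs, System A fails=occurs, Outboard return filter offline=occurs, Aft engine-driven pump fails=occurs → all inputs occur → occurs.
Aircraft hydraulic pressure lost [OR]: Right circuit unavailable=occurs, South shutoff valve stuck=not, Accumulator trips=not, Reservoir is inoperative=not → at least one input occurs → occurs.

Yes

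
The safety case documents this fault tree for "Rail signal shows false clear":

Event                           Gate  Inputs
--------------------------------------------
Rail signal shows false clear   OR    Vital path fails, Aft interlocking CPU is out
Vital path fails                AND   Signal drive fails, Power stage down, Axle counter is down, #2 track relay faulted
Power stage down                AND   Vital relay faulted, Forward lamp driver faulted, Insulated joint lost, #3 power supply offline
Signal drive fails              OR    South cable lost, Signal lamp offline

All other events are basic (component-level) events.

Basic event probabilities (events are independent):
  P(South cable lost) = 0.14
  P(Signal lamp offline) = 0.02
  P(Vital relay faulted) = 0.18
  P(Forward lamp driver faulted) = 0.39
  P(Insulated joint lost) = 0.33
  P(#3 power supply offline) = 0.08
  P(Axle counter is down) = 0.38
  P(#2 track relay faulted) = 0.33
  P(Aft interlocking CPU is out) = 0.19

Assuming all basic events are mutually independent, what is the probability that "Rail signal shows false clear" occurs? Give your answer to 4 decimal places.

0.1900

P(Signal drive fails) [OR] = 1 − (1−0.14) × (1−0.02) = 0.157200
P(Power stage down) [AND] = 0.18 × 0.39 × 0.33 × 0.08 = 0.001853
P(Vital path fails) [AND] = 0.157200 × 0.001853 × 0.38 × 0.33 = 0.000037
P(Rail signal shows false clear) [OR] = 1 − (1−0.000037) × (1−0.19) = 0.190030
Rounded to 4 decimal places: P(Rail signal shows false clear) ≈ 0.1900.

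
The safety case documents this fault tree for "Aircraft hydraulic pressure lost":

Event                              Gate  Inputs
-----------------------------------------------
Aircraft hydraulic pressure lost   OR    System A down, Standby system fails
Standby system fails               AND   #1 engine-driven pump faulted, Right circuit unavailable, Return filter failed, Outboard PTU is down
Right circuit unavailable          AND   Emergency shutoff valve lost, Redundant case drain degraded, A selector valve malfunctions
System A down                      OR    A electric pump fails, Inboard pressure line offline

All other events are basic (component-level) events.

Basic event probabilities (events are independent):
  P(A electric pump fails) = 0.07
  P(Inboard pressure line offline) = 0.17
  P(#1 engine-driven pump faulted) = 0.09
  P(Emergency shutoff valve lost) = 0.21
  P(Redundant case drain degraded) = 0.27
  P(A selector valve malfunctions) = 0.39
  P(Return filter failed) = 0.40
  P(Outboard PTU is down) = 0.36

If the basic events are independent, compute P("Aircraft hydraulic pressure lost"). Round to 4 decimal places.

0.2283

P(System A down) [OR] = 1 − (1−0.07) × (1−0.17) = 0.228100
P(Right circuit unavailable) [AND] = 0.21 × 0.27 × 0.39 = 0.022113
P(Standby system fails) [AND] = 0.09 × 0.022113 × 0.40 × 0.36 = 0.000287
P(Aircraft hydraulic pressure lost) [OR] = 1 − (1−0.228100) × (1−0.000287) = 0.228322
Rounded to 4 decimal places: P(Aircraft hydraulic pressure lost) ≈ 0.2283.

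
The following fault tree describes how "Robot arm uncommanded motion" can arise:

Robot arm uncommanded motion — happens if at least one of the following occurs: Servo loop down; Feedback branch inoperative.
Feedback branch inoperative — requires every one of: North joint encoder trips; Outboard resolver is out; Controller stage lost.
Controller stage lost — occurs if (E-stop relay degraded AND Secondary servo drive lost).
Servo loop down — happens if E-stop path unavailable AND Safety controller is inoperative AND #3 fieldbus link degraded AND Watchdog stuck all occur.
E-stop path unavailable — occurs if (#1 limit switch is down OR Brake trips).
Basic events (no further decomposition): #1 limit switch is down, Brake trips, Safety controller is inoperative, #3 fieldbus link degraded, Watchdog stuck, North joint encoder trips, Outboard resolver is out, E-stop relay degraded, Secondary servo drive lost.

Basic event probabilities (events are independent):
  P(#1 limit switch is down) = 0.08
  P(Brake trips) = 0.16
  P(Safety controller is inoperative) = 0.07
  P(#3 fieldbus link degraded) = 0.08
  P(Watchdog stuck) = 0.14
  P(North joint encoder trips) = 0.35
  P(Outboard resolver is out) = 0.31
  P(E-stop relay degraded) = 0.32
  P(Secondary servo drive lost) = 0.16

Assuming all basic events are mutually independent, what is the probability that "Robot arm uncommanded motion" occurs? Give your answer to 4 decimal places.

P(E-stop path unavailable) [OR] = 1 − (1−0.08) × (1−0.16) = 0.227200
P(Servo loop down) [AND] = 0.227200 × 0.07 × 0.08 × 0.14 = 0.000178
P(Controller stage lost) [AND] = 0.32 × 0.16 = 0.051200
P(Feedback branch inoperative) [AND] = 0.35 × 0.31 × 0.051200 = 0.005555
P(Robot arm uncommanded motion) [OR] = 1 − (1−0.000178) × (1−0.005555) = 0.005732
Rounded to 4 decimal places: P(Robot arm uncommanded motion) ≈ 0.0057.

0.0057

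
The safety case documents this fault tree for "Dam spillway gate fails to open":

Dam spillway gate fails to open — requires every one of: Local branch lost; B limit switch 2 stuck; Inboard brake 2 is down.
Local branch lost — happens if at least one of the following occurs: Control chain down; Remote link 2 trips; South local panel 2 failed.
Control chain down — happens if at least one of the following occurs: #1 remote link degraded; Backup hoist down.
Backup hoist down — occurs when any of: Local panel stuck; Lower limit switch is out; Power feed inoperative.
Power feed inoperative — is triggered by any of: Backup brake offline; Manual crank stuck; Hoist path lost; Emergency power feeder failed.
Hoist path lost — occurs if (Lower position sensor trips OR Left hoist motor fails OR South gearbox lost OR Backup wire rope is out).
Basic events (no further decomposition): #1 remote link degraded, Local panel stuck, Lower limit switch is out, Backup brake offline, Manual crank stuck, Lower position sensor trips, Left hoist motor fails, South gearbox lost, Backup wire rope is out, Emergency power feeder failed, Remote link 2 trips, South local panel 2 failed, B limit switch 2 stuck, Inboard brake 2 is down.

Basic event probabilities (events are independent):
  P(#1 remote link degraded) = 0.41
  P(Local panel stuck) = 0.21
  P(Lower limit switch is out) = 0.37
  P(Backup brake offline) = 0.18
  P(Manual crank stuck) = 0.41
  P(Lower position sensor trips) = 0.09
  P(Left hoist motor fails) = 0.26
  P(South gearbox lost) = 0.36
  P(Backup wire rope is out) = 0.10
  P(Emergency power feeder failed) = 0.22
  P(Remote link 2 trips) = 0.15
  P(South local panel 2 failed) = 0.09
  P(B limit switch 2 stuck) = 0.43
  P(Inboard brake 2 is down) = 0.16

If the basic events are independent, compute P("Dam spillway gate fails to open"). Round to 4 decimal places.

0.0665

P(Hoist path lost) [OR] = 1 − (1−0.09) × (1−0.26) × (1−0.36) × (1−0.10) = 0.612122
P(Power feed inoperative) [OR] = 1 − (1−0.18) × (1−0.41) × (1−0.612122) × (1−0.22) = 0.853629
P(Backup hoist down) [OR] = 1 − (1−0.21) × (1−0.37) × (1−0.853629) = 0.927151
P(Control chain down) [OR] = 1 − (1−0.41) × (1−0.927151) = 0.957019
P(Local branch lost) [OR] = 1 − (1−0.957019) × (1−0.15) × (1−0.09) = 0.966754
P(Dam spillway gate fails to open) [AND] = 0.966754 × 0.43 × 0.16 = 0.066513
Rounded to 4 decimal places: P(Dam spillway gate fails to open) ≈ 0.0665.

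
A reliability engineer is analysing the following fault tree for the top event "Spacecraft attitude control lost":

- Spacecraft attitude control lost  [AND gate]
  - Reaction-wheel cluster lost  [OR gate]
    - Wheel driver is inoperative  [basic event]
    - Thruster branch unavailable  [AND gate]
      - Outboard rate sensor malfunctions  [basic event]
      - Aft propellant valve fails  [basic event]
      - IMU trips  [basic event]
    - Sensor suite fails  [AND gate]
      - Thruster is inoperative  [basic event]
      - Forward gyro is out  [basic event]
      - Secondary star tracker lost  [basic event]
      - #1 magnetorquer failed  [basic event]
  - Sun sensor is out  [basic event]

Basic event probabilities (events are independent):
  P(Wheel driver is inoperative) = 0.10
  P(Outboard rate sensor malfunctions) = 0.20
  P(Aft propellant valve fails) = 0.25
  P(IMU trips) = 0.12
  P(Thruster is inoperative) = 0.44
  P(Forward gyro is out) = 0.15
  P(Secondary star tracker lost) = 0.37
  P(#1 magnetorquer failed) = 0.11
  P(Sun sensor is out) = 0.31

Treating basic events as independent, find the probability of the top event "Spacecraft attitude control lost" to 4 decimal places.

0.0334

P(Thruster branch unavailable) [AND] = 0.20 × 0.25 × 0.12 = 0.006000
P(Sensor suite fails) [AND] = 0.44 × 0.15 × 0.37 × 0.11 = 0.002686
P(Reaction-wheel cluster lost) [OR] = 1 − (1−0.10) × (1−0.006000) × (1−0.002686) = 0.107803
P(Spacecraft attitude control lost) [AND] = 0.107803 × 0.31 = 0.033419
Rounded to 4 decimal places: P(Spacecraft attitude control lost) ≈ 0.0334.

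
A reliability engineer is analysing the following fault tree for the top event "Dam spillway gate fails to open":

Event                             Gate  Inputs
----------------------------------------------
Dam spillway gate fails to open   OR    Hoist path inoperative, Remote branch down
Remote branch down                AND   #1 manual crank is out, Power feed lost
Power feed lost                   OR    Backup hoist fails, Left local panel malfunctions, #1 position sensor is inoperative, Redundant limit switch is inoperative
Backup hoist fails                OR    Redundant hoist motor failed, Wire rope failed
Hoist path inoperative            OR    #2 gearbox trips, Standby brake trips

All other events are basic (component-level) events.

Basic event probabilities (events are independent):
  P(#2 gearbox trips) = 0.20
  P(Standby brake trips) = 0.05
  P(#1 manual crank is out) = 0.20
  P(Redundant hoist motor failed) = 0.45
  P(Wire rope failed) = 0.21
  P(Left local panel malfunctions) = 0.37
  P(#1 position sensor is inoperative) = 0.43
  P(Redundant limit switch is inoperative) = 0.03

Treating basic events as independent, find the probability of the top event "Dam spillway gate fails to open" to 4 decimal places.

P(Hoist path inoperative) [OR] = 1 − (1−0.20) × (1−0.05) = 0.240000
P(Backup hoist fails) [OR] = 1 − (1−0.45) × (1−0.21) = 0.565500
P(Power feed lost) [OR] = 1 − (1−0.565500) × (1−0.37) × (1−0.43) × (1−0.03) = 0.848652
P(Remote branch down) [AND] = 0.20 × 0.848652 = 0.169730
P(Dam spillway gate fails to open) [OR] = 1 − (1−0.240000) × (1−0.169730) = 0.368995
Rounded to 4 decimal places: P(Dam spillway gate fails to open) ≈ 0.3690.

0.3690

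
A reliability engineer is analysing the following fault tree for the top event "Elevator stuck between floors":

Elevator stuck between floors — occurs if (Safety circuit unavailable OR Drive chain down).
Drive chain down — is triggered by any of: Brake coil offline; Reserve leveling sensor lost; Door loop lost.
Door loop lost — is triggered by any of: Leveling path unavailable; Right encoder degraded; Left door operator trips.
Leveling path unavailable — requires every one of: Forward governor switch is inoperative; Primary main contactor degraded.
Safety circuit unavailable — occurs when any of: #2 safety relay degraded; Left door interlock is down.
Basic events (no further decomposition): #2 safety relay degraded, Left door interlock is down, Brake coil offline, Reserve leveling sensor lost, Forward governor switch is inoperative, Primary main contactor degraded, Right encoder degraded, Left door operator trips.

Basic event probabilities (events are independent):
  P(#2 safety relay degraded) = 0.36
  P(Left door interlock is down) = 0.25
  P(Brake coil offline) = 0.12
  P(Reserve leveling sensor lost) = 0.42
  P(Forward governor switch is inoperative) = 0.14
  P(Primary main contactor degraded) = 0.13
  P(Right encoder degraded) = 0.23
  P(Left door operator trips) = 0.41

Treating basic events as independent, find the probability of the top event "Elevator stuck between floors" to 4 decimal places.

P(Safety circuit unavailable) [OR] = 1 − (1−0.36) × (1−0.25) = 0.520000
P(Leveling path unavailable) [AND] = 0.14 × 0.13 = 0.018200
P(Door loop lost) [OR] = 1 − (1−0.018200) × (1−0.23) × (1−0.41) = 0.553968
P(Drive chain down) [OR] = 1 − (1−0.12) × (1−0.42) × (1−0.553968) = 0.772345
P(Elevator stuck between floors) [OR] = 1 − (1−0.520000) × (1−0.772345) = 0.890726
Rounded to 4 decimal places: P(Elevator stuck between floors) ≈ 0.8907.

0.8907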